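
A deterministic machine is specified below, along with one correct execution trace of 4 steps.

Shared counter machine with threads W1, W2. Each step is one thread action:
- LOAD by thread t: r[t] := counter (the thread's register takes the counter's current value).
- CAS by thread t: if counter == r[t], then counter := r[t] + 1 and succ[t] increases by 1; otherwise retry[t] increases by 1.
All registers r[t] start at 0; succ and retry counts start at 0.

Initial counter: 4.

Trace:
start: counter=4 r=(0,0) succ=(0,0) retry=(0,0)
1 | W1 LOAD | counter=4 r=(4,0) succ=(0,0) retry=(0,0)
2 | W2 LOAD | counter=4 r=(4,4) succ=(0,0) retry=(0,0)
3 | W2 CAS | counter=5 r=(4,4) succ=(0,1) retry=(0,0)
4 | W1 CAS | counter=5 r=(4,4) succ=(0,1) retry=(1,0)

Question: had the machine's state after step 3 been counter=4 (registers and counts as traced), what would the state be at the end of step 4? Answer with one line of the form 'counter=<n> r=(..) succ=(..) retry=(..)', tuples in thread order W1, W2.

state after step 3 := counter=4 r=(4,4) succ=(0,1) retry=(0,0)
4 | W1 CAS | counter=5 r=(4,4) succ=(1,1) retry=(0,0)

counter=5 r=(4,4) succ=(1,1) retry=(0,0)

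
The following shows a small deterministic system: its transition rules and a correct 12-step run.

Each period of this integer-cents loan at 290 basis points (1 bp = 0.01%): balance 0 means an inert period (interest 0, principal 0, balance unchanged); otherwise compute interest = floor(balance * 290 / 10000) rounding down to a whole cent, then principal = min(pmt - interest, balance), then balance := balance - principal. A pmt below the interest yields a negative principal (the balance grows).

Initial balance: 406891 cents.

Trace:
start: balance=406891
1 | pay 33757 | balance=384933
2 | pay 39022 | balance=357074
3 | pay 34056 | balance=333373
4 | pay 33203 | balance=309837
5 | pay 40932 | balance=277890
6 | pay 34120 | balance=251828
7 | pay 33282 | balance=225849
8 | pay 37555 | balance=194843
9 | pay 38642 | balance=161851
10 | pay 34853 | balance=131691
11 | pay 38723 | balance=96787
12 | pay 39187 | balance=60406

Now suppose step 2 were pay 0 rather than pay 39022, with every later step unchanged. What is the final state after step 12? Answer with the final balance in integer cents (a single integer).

112340

(re-executing from step 2 with the substitution; state before step 2: balance=384933)
2 | pay 0 | balance=396096
3 | pay 34056 | balance=373526
4 | pay 33203 | balance=351155
5 | pay 40932 | balance=320406
6 | pay 34120 | balance=295577
7 | pay 33282 | balance=270866
8 | pay 37555 | balance=241166
9 | pay 38642 | balance=209517
10 | pay 34853 | balance=180739
11 | pay 38723 | balance=147257
12 | pay 39187 | balance=112340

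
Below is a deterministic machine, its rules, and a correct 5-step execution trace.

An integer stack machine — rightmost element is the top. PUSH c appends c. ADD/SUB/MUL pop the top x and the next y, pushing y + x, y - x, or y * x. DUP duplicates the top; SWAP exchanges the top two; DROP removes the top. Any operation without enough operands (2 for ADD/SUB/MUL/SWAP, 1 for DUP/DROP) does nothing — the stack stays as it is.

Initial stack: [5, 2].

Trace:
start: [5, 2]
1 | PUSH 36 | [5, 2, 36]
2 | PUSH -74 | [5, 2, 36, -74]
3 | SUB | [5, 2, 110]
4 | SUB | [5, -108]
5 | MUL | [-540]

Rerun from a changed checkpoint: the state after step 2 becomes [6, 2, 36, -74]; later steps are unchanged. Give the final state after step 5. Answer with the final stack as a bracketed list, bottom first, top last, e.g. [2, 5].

[-648]

state after step 2 := [6, 2, 36, -74]
3 | SUB | [6, 2, 110]
4 | SUB | [6, -108]
5 | MUL | [-648]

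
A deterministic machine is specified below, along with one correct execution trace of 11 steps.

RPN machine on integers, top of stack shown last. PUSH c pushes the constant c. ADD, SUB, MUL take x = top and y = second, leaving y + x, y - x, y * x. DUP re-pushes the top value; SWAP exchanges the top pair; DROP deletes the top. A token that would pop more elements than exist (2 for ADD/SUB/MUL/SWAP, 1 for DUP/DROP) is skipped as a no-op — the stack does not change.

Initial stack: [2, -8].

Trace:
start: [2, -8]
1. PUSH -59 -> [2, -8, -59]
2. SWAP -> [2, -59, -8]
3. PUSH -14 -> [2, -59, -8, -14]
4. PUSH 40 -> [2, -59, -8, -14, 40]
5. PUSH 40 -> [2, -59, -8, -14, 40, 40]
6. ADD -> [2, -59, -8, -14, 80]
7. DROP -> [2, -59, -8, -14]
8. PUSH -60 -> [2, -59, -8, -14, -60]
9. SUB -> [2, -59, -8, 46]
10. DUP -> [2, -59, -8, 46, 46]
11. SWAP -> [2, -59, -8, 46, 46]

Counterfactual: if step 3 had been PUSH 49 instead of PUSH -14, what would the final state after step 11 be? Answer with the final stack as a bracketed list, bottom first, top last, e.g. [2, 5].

[2, -59, -8, 109, 109]

(re-executing from step 3 with the substitution; state before step 3: [2, -59, -8])
3. PUSH 49 -> [2, -59, -8, 49]
4. PUSH 40 -> [2, -59, -8, 49, 40]
5. PUSH 40 -> [2, -59, -8, 49, 40, 40]
6. ADD -> [2, -59, -8, 49, 80]
7. DROP -> [2, -59, -8, 49]
8. PUSH -60 -> [2, -59, -8, 49, -60]
9. SUB -> [2, -59, -8, 109]
10. DUP -> [2, -59, -8, 109, 109]
11. SWAP -> [2, -59, -8, 109, 109]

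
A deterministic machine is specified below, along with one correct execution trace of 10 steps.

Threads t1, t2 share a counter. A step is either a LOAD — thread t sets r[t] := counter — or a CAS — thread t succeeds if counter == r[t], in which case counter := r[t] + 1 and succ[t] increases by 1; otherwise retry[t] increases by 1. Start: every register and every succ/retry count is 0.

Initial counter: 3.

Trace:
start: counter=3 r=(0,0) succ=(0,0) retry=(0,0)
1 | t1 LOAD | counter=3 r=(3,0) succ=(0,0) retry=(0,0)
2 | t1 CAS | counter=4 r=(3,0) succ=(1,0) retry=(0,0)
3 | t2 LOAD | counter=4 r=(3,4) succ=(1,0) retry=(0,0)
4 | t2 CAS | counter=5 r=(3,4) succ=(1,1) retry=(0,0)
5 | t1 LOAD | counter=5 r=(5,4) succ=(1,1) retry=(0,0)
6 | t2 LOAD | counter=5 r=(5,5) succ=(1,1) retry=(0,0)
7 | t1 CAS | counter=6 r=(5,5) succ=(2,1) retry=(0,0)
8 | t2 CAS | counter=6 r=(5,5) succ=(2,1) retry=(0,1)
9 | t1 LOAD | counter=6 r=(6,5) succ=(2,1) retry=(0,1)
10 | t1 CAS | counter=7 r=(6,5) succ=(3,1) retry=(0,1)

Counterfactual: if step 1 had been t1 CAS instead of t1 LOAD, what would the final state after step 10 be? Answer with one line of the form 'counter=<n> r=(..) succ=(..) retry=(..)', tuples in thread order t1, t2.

(re-executing from step 1 with the substitution; state before step 1: counter=3 r=(0,0) succ=(0,0) retry=(0,0))
1 | t1 CAS | counter=3 r=(0,0) succ=(0,0) retry=(1,0)
2 | t1 CAS | counter=3 r=(0,0) succ=(0,0) retry=(2,0)
3 | t2 LOAD | counter=3 r=(0,3) succ=(0,0) retry=(2,0)
4 | t2 CAS | counter=4 r=(0,3) succ=(0,1) retry=(2,0)
5 | t1 LOAD | counter=4 r=(4,3) succ=(0,1) retry=(2,0)
6 | t2 LOAD | counter=4 r=(4,4) succ=(0,1) retry=(2,0)
7 | t1 CAS | counter=5 r=(4,4) succ=(1,1) retry=(2,0)
8 | t2 CAS | counter=5 r=(4,4) succ=(1,1) retry=(2,1)
9 | t1 LOAD | counter=5 r=(5,4) succ=(1,1) retry=(2,1)
10 | t1 CAS | counter=6 r=(5,4) succ=(2,1) retry=(2,1)

counter=6 r=(5,4) succ=(2,1) retry=(2,1)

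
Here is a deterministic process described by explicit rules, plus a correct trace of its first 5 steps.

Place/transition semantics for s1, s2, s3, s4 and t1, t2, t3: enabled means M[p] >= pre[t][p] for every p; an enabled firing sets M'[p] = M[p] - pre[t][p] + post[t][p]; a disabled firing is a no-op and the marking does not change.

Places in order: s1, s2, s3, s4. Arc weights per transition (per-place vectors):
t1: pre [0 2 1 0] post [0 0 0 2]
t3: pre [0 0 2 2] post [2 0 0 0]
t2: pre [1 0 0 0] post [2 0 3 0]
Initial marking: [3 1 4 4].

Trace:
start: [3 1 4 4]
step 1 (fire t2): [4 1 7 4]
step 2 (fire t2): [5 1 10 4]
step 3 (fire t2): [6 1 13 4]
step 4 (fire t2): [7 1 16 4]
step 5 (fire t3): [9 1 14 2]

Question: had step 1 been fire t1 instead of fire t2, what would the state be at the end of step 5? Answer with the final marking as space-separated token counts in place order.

(re-executing from step 1 with the substitution; state before step 1: [3 1 4 4])
step 1 (fire t1): [3 1 4 4]
step 2 (fire t2): [4 1 7 4]
step 3 (fire t2): [5 1 10 4]
step 4 (fire t2): [6 1 13 4]
step 5 (fire t3): [8 1 11 2]

8 1 11 2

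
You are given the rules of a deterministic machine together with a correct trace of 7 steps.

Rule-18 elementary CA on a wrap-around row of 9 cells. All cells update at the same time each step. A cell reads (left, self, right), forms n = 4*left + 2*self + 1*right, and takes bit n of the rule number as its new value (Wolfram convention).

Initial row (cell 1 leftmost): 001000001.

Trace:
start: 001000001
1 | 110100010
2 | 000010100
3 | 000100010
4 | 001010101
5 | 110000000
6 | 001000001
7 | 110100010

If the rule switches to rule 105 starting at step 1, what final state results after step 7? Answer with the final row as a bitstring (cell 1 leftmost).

(re-executing steps 1..7 under rule 105; state before step 1: 001000001)
1 | 000011100
2 | 111010101
3 | 001101011
4 | 001110111
5 | 001011101
6 | 000110110
7 | 110111110

110111110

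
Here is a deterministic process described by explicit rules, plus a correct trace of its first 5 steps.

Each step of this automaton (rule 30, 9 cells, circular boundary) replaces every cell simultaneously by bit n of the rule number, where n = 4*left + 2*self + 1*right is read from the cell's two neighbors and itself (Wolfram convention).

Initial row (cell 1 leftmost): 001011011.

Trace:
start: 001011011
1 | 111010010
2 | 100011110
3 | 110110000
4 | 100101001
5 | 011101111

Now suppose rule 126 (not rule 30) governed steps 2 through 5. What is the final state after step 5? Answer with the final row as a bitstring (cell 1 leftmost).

(re-executing steps 2..5 under rule 126; state before step 2: 111010010)
2 | 101111111
3 | 111000000
4 | 101100001
5 | 111110011

111110011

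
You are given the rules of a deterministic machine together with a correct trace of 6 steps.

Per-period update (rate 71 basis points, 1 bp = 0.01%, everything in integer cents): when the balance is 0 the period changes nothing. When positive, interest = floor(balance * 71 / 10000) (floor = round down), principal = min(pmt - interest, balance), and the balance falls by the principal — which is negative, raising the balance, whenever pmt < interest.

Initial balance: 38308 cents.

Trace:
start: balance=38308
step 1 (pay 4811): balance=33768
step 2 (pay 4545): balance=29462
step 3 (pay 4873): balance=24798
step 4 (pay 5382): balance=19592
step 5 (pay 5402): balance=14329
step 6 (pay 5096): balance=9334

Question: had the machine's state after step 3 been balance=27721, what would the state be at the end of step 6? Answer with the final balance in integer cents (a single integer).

state after step 3 := balance=27721
step 4 (pay 5382): balance=22535
step 5 (pay 5402): balance=17292
step 6 (pay 5096): balance=12318

12318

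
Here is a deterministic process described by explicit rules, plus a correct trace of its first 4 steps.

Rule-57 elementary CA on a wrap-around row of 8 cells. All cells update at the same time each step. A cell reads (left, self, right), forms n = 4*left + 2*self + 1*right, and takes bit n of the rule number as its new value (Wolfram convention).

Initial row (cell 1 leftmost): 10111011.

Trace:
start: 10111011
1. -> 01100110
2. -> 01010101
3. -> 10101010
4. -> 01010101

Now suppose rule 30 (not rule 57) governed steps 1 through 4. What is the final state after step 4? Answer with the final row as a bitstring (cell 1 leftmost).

(re-executing steps 1..4 under rule 30; state before step 1: 10111011)
1. -> 00100010
2. -> 01110111
3. -> 01000100
4. -> 11101110

11101110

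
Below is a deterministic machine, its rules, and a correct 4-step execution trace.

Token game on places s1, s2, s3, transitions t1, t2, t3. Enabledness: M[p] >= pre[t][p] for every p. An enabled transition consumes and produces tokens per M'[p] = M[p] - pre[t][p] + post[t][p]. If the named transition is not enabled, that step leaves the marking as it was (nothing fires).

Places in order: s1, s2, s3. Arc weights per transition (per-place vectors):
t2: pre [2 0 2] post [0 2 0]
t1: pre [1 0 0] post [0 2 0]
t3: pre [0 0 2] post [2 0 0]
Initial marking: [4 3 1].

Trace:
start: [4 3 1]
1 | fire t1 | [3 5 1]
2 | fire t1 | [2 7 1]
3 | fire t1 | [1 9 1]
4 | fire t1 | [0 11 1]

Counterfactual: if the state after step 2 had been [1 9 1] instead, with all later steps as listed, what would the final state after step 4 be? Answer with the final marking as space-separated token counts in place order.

state after step 2 := [1 9 1]
3 | fire t1 | [0 11 1]
4 | fire t1 | [0 11 1]

0 11 1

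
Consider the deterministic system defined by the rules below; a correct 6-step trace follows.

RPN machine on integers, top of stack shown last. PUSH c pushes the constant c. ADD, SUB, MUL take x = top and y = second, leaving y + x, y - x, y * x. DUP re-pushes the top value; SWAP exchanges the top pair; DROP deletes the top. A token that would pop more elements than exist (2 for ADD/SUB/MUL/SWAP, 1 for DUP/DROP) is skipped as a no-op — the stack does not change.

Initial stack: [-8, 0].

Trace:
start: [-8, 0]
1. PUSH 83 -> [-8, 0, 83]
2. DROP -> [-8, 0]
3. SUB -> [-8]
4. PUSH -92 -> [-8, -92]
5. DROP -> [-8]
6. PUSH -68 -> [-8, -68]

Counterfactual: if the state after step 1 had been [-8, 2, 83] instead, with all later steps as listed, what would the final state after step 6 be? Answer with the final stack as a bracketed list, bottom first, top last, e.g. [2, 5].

state after step 1 := [-8, 2, 83]
2. DROP -> [-8, 2]
3. SUB -> [-10]
4. PUSH -92 -> [-10, -92]
5. DROP -> [-10]
6. PUSH -68 -> [-10, -68]

[-10, -68]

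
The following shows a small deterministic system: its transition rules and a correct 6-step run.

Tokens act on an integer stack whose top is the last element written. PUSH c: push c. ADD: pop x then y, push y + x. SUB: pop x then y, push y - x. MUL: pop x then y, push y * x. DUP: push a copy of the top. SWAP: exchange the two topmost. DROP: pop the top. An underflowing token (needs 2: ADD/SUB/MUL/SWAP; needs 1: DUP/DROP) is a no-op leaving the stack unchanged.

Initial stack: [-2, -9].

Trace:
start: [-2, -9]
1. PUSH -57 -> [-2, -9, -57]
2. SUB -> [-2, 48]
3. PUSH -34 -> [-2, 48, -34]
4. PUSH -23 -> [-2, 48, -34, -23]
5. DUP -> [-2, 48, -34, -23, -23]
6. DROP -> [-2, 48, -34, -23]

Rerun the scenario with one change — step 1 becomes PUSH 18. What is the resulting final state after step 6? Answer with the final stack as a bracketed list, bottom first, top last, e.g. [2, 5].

[-2, -27, -34, -23]

(re-executing from step 1 with the substitution; state before step 1: [-2, -9])
1. PUSH 18 -> [-2, -9, 18]
2. SUB -> [-2, -27]
3. PUSH -34 -> [-2, -27, -34]
4. PUSH -23 -> [-2, -27, -34, -23]
5. DUP -> [-2, -27, -34, -23, -23]
6. DROP -> [-2, -27, -34, -23]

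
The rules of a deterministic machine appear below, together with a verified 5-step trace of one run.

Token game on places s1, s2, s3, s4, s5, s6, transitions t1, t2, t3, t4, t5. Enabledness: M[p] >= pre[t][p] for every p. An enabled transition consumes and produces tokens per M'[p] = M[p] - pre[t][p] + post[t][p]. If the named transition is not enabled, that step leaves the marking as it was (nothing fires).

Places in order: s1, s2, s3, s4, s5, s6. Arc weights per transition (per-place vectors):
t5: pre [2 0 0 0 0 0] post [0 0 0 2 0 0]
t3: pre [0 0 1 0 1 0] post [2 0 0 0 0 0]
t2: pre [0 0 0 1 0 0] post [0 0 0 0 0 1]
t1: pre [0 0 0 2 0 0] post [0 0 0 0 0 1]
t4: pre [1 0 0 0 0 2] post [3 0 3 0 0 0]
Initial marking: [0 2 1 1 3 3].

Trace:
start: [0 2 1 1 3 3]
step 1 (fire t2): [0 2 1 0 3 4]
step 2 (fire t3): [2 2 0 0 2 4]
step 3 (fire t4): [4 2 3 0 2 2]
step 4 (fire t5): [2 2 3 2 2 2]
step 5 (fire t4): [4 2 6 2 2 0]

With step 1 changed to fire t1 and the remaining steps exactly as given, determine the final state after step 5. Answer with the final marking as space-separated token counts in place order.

(re-executing from step 1 with the substitution; state before step 1: [0 2 1 1 3 3])
step 1 (fire t1): [0 2 1 1 3 3]
step 2 (fire t3): [2 2 0 1 2 3]
step 3 (fire t4): [4 2 3 1 2 1]
step 4 (fire t5): [2 2 3 3 2 1]
step 5 (fire t4): [2 2 3 3 2 1]

2 2 3 3 2 1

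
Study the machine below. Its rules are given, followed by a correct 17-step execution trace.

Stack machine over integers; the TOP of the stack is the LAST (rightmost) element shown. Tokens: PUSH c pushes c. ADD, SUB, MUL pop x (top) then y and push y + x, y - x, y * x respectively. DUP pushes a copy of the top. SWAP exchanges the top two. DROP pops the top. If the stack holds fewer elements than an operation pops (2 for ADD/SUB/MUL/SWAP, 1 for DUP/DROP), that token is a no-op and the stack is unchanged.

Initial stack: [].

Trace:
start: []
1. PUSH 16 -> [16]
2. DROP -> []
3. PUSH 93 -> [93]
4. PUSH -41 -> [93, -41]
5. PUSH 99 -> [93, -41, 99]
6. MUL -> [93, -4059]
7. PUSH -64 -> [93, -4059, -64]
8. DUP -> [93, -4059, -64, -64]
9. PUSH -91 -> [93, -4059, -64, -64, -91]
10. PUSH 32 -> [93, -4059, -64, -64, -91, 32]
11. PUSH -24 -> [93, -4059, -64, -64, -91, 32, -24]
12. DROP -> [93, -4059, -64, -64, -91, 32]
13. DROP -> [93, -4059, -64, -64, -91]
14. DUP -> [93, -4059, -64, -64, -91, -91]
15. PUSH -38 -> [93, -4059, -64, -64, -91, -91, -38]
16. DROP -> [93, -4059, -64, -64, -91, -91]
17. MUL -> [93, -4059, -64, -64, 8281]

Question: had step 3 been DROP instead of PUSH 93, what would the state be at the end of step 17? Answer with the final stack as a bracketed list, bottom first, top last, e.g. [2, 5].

[-4059, -64, -64, 8281]

(re-executing from step 3 with the substitution; state before step 3: [])
3. DROP -> []
4. PUSH -41 -> [-41]
5. PUSH 99 -> [-41, 99]
6. MUL -> [-4059]
7. PUSH -64 -> [-4059, -64]
8. DUP -> [-4059, -64, -64]
9. PUSH -91 -> [-4059, -64, -64, -91]
10. PUSH 32 -> [-4059, -64, -64, -91, 32]
11. PUSH -24 -> [-4059, -64, -64, -91, 32, -24]
12. DROP -> [-4059, -64, -64, -91, 32]
13. DROP -> [-4059, -64, -64, -91]
14. DUP -> [-4059, -64, -64, -91, -91]
15. PUSH -38 -> [-4059, -64, -64, -91, -91, -38]
16. DROP -> [-4059, -64, -64, -91, -91]
17. MUL -> [-4059, -64, -64, 8281]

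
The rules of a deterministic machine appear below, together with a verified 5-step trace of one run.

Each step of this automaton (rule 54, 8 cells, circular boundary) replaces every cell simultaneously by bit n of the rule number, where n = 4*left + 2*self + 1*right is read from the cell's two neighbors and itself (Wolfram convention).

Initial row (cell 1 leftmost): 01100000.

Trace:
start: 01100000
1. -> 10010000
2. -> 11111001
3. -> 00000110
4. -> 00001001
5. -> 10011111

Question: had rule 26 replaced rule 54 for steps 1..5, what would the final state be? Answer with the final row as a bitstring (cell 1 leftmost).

(re-executing steps 1..5 under rule 26; state before step 1: 01100000)
1. -> 11010000
2. -> 10001001
3. -> 01010111
4. -> 00000100
5. -> 00001010

00001010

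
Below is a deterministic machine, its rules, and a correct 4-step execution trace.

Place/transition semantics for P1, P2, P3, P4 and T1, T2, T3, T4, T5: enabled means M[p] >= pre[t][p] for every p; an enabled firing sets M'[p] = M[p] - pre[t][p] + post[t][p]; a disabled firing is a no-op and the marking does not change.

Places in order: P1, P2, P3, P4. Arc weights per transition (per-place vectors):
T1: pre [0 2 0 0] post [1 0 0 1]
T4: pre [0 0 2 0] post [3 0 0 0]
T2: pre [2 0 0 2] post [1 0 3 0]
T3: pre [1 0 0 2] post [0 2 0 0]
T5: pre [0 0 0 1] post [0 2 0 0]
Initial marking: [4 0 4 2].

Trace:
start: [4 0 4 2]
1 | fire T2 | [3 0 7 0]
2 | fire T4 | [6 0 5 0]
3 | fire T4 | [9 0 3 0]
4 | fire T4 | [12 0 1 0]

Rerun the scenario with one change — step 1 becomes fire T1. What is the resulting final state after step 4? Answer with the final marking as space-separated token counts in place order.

(re-executing from step 1 with the substitution; state before step 1: [4 0 4 2])
1 | fire T1 | [4 0 4 2]
2 | fire T4 | [7 0 2 2]
3 | fire T4 | [10 0 0 2]
4 | fire T4 | [10 0 0 2]

10 0 0 2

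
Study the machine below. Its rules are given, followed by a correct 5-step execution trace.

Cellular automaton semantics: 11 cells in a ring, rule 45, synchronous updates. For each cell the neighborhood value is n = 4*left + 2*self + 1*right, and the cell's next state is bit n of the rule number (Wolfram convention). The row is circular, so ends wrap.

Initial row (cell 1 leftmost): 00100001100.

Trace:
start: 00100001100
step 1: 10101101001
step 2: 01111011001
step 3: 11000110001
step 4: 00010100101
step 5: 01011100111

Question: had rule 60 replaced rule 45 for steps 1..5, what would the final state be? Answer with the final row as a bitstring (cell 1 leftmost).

(re-executing steps 1..5 under rule 60; state before step 1: 00100001100)
step 1: 00110001010
step 2: 00101001111
step 3: 10111101000
step 4: 11100011100
step 5: 10010010010

10010010010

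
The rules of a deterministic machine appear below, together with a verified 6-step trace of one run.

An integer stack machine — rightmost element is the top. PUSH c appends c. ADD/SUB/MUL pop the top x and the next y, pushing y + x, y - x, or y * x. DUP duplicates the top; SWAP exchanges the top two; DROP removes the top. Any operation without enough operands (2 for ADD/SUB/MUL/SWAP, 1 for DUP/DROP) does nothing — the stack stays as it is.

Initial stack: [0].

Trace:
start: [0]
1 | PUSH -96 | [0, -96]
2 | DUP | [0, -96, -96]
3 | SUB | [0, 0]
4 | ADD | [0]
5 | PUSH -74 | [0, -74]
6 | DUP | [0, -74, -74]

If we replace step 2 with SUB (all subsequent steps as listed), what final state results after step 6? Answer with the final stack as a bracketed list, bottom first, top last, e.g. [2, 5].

[96, -74, -74]

(re-executing from step 2 with the substitution; state before step 2: [0, -96])
2 | SUB | [96]
3 | SUB | [96]
4 | ADD | [96]
5 | PUSH -74 | [96, -74]
6 | DUP | [96, -74, -74]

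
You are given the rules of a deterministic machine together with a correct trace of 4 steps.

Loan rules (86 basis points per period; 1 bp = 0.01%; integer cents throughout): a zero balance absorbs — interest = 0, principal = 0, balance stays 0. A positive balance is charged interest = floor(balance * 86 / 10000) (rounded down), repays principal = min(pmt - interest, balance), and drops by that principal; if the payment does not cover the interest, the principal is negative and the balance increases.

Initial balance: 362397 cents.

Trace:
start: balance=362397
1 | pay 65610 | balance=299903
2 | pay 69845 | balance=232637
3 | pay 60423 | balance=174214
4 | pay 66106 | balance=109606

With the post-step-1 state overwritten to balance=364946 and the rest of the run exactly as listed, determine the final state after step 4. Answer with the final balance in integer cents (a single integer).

state after step 1 := balance=364946
2 | pay 69845 | balance=298239
3 | pay 60423 | balance=240380
4 | pay 66106 | balance=176341

176341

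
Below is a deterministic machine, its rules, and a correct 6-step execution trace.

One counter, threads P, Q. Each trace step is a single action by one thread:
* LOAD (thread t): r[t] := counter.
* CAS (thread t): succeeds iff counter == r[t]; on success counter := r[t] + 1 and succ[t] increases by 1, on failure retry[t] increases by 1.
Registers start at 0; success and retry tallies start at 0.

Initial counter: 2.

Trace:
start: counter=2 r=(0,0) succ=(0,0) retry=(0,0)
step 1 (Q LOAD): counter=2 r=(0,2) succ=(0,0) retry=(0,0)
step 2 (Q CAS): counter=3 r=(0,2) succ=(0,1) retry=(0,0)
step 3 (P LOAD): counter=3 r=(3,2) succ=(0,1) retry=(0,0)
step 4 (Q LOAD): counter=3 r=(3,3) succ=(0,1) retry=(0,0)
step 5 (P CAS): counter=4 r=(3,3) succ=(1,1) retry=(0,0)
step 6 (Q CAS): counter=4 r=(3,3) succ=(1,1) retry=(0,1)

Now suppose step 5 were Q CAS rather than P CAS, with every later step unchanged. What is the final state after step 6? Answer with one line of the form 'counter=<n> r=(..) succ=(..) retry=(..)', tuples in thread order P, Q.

(re-executing from step 5 with the substitution; state before step 5: counter=3 r=(3,3) succ=(0,1) retry=(0,0))
step 5 (Q CAS): counter=4 r=(3,3) succ=(0,2) retry=(0,0)
step 6 (Q CAS): counter=4 r=(3,3) succ=(0,2) retry=(0,1)

counter=4 r=(3,3) succ=(0,2) retry=(0,1)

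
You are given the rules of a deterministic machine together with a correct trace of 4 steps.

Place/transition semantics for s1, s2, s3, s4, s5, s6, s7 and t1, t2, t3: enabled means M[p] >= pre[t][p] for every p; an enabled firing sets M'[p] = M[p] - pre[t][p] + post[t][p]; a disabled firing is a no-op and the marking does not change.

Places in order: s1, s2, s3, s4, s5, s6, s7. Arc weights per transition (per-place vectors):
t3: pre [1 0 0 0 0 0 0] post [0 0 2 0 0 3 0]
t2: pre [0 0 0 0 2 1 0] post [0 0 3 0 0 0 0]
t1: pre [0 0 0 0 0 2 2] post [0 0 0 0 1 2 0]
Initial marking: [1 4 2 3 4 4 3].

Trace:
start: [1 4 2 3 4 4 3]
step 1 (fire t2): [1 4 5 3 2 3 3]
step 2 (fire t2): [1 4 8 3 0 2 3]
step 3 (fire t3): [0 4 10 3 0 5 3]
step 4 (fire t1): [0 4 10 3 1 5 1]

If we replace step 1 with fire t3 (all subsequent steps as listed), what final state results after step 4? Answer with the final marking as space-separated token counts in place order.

(re-executing from step 1 with the substitution; state before step 1: [1 4 2 3 4 4 3])
step 1 (fire t3): [0 4 4 3 4 7 3]
step 2 (fire t2): [0 4 7 3 2 6 3]
step 3 (fire t3): [0 4 7 3 2 6 3]
step 4 (fire t1): [0 4 7 3 3 6 1]

0 4 7 3 3 6 1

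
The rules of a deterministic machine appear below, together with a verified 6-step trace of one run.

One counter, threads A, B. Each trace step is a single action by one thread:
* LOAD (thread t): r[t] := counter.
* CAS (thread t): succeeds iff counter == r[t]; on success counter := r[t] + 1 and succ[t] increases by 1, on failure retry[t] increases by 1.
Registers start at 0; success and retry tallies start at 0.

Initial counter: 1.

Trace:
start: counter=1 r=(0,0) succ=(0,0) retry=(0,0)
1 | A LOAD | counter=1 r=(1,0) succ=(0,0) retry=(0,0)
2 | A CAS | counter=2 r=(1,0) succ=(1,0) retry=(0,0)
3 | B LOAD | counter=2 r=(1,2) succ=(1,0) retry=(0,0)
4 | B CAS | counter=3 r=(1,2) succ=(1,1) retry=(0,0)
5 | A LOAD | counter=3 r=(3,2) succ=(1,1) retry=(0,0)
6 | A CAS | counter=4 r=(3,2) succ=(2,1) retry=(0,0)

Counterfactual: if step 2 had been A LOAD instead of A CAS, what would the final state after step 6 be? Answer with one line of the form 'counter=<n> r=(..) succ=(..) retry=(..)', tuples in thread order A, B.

counter=3 r=(2,1) succ=(1,1) retry=(0,0)

(re-executing from step 2 with the substitution; state before step 2: counter=1 r=(1,0) succ=(0,0) retry=(0,0))
2 | A LOAD | counter=1 r=(1,0) succ=(0,0) retry=(0,0)
3 | B LOAD | counter=1 r=(1,1) succ=(0,0) retry=(0,0)
4 | B CAS | counter=2 r=(1,1) succ=(0,1) retry=(0,0)
5 | A LOAD | counter=2 r=(2,1) succ=(0,1) retry=(0,0)
6 | A CAS | counter=3 r=(2,1) succ=(1,1) retry=(0,0)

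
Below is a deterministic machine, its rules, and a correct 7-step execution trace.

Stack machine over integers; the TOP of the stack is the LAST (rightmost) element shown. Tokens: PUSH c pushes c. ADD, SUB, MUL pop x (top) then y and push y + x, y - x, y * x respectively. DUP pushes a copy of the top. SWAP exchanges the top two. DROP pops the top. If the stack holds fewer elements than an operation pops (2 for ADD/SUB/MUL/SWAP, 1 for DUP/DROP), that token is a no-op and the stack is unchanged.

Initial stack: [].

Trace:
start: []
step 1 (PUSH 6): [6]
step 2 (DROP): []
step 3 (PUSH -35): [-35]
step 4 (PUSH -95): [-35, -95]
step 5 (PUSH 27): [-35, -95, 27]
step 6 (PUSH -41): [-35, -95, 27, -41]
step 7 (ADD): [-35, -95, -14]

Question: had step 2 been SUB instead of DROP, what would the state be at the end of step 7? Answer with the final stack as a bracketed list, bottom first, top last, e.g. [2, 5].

[6, -35, -95, -14]

(re-executing from step 2 with the substitution; state before step 2: [6])
step 2 (SUB): [6]
step 3 (PUSH -35): [6, -35]
step 4 (PUSH -95): [6, -35, -95]
step 5 (PUSH 27): [6, -35, -95, 27]
step 6 (PUSH -41): [6, -35, -95, 27, -41]
step 7 (ADD): [6, -35, -95, -14]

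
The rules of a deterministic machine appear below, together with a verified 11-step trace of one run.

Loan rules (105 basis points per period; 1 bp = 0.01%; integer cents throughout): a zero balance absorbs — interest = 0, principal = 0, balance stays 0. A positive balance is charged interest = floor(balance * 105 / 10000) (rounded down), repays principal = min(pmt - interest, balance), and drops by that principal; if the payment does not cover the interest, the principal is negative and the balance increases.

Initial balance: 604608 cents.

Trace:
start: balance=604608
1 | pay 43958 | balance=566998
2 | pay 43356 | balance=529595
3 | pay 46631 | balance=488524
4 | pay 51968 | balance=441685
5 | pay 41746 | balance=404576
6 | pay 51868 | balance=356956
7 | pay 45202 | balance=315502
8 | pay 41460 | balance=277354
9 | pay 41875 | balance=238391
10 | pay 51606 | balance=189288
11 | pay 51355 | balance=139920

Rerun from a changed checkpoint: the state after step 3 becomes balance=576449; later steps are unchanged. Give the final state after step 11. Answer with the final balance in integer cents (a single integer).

state after step 3 := balance=576449
4 | pay 51968 | balance=530533
5 | pay 41746 | balance=494357
6 | pay 51868 | balance=447679
7 | pay 45202 | balance=407177
8 | pay 41460 | balance=369992
9 | pay 41875 | balance=332001
10 | pay 51606 | balance=283881
11 | pay 51355 | balance=235506

235506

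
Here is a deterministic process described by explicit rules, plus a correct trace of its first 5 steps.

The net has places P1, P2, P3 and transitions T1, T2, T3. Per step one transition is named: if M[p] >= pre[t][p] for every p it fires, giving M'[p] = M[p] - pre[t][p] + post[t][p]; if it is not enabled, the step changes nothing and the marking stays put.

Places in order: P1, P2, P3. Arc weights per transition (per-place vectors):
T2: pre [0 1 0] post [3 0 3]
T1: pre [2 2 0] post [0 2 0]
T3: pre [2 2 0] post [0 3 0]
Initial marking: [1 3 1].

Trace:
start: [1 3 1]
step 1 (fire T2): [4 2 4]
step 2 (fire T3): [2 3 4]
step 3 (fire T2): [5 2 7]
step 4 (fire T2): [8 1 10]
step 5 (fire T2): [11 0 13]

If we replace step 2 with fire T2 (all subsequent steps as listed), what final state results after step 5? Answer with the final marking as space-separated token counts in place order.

(re-executing from step 2 with the substitution; state before step 2: [4 2 4])
step 2 (fire T2): [7 1 7]
step 3 (fire T2): [10 0 10]
step 4 (fire T2): [10 0 10]
step 5 (fire T2): [10 0 10]

10 0 10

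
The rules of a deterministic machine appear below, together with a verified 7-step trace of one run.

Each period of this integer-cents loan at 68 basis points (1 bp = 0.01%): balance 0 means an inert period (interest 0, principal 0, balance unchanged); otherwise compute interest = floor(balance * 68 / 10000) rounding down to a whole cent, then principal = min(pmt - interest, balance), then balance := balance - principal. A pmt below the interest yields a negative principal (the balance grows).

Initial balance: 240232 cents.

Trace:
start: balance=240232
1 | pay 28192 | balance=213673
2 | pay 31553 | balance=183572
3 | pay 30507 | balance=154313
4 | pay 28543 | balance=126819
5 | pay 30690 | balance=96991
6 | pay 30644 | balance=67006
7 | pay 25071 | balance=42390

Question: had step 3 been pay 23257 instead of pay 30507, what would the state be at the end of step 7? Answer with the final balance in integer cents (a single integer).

(re-executing from step 3 with the substitution; state before step 3: balance=183572)
3 | pay 23257 | balance=161563
4 | pay 28543 | balance=134118
5 | pay 30690 | balance=104340
6 | pay 30644 | balance=74405
7 | pay 25071 | balance=49839

49839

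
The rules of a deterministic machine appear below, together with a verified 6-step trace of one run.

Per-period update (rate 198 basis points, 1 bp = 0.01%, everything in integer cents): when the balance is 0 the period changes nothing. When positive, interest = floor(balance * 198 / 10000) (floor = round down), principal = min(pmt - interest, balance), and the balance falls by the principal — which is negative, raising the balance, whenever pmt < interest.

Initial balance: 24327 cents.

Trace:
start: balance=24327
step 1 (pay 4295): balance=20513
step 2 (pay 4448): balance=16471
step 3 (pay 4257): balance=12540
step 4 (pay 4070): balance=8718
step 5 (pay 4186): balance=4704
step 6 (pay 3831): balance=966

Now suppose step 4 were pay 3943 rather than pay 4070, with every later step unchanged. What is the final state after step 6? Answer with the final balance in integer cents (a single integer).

(re-executing from step 4 with the substitution; state before step 4: balance=12540)
step 4 (pay 3943): balance=8845
step 5 (pay 4186): balance=4834
step 6 (pay 3831): balance=1098

1098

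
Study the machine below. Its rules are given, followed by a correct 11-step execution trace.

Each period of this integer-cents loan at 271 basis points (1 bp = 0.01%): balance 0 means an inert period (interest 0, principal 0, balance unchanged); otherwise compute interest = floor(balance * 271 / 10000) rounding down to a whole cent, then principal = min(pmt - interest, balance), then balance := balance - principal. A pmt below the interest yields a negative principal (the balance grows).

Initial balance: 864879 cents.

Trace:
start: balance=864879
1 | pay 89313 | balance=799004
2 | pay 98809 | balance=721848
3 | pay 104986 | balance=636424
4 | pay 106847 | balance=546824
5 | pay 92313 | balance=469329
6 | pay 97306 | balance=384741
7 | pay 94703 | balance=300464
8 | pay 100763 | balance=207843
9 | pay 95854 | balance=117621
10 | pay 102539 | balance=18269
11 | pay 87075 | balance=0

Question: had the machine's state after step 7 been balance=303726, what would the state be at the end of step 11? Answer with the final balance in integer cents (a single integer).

0

state after step 7 := balance=303726
8 | pay 100763 | balance=211193
9 | pay 95854 | balance=121062
10 | pay 102539 | balance=21803
11 | pay 87075 | balance=0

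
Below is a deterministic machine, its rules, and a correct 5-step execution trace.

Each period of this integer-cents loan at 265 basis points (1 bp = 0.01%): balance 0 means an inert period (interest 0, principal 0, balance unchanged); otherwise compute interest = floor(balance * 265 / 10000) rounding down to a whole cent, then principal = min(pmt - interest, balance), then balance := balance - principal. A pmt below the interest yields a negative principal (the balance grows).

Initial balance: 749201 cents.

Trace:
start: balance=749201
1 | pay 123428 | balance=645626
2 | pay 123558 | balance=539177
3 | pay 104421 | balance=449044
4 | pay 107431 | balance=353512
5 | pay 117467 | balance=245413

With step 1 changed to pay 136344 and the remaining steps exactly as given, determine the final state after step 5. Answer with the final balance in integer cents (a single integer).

231070

(re-executing from step 1 with the substitution; state before step 1: balance=749201)
1 | pay 136344 | balance=632710
2 | pay 123558 | balance=525918
3 | pay 104421 | balance=435433
4 | pay 107431 | balance=339540
5 | pay 117467 | balance=231070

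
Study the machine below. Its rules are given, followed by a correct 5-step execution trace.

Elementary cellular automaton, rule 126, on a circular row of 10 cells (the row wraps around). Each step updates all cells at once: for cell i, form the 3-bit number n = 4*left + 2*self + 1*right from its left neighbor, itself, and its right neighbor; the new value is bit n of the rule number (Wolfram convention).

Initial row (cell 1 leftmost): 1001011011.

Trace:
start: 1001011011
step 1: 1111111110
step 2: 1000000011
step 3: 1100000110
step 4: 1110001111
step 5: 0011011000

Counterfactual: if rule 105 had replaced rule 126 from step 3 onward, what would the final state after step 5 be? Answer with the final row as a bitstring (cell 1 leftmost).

1110101110

(re-executing steps 3..5 under rule 105; state before step 3: 1000000011)
step 3: 1011111010
step 4: 0110001101
step 5: 1110101110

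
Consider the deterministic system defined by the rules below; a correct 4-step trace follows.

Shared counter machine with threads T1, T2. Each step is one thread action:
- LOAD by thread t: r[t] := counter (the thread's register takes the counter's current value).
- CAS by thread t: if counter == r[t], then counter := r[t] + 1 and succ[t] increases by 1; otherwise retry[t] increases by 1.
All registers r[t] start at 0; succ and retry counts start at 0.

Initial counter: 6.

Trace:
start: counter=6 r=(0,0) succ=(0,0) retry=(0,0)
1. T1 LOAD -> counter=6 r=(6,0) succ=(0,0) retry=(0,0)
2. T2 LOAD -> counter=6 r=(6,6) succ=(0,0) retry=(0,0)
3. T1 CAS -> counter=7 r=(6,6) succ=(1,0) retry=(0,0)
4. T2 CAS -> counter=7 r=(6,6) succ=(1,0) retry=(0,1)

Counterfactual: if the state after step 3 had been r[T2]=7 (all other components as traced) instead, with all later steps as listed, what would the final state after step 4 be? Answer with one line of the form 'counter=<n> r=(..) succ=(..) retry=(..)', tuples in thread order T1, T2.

state after step 3 := counter=7 r=(6,7) succ=(1,0) retry=(0,0)
4. T2 CAS -> counter=8 r=(6,7) succ=(1,1) retry=(0,0)

counter=8 r=(6,7) succ=(1,1) retry=(0,0)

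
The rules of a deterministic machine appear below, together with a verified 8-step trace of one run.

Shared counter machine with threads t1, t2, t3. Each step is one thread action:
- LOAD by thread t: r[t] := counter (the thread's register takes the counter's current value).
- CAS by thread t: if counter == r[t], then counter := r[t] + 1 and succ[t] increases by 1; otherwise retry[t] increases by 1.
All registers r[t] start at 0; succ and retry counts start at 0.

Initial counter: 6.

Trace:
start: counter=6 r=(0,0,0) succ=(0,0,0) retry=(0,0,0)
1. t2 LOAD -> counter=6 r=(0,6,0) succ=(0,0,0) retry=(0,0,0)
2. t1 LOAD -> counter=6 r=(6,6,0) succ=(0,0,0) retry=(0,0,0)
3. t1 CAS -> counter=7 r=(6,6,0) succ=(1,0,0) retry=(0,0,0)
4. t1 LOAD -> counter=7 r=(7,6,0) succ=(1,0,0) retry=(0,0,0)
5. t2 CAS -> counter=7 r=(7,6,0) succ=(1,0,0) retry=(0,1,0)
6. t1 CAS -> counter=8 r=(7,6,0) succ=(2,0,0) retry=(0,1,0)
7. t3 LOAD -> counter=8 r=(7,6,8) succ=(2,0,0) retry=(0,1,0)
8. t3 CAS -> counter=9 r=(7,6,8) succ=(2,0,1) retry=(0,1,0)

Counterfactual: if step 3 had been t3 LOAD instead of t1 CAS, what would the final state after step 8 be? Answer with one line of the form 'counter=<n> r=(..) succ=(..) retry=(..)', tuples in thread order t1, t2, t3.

counter=8 r=(6,6,7) succ=(0,1,1) retry=(1,0,0)

(re-executing from step 3 with the substitution; state before step 3: counter=6 r=(6,6,0) succ=(0,0,0) retry=(0,0,0))
3. t3 LOAD -> counter=6 r=(6,6,6) succ=(0,0,0) retry=(0,0,0)
4. t1 LOAD -> counter=6 r=(6,6,6) succ=(0,0,0) retry=(0,0,0)
5. t2 CAS -> counter=7 r=(6,6,6) succ=(0,1,0) retry=(0,0,0)
6. t1 CAS -> counter=7 r=(6,6,6) succ=(0,1,0) retry=(1,0,0)
7. t3 LOAD -> counter=7 r=(6,6,7) succ=(0,1,0) retry=(1,0,0)
8. t3 CAS -> counter=8 r=(6,6,7) succ=(0,1,1) retry=(1,0,0)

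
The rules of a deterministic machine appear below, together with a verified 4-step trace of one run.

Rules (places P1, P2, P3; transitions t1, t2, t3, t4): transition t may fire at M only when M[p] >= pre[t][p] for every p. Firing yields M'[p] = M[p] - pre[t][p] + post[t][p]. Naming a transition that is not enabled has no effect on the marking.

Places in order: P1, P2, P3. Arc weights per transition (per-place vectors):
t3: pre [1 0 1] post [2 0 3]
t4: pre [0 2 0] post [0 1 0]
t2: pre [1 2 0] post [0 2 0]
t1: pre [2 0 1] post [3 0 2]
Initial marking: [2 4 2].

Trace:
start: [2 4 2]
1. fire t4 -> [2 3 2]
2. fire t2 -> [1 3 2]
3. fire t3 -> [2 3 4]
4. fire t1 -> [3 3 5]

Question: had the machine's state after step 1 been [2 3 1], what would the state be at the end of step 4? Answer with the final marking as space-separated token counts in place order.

state after step 1 := [2 3 1]
2. fire t2 -> [1 3 1]
3. fire t3 -> [2 3 3]
4. fire t1 -> [3 3 4]

3 3 4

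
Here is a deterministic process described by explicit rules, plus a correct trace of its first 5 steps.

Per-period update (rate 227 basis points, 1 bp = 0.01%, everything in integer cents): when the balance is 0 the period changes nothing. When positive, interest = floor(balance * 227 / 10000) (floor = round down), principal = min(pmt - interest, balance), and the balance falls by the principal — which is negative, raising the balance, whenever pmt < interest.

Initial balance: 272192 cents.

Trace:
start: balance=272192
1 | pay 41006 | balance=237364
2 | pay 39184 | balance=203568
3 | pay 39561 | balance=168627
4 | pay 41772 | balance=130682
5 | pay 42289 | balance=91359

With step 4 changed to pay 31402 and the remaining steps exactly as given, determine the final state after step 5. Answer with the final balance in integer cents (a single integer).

101964

(re-executing from step 4 with the substitution; state before step 4: balance=168627)
4 | pay 31402 | balance=141052
5 | pay 42289 | balance=101964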